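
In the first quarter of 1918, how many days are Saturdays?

1918-01-01 is a Tuesday.
From 1918-01-01 to 1918-03-31 is 90 days inclusive.
90 = 7 × 12 + 6, so there are 12 full weeks plus 6 extra days.
Each full week contributes one Saturday: 12 so far.
The 6 extra days are Tue, Wed, Thu, Fri, Sat, Sun — 1 of them qualifies.
Total: 12 + 1 = 13.

13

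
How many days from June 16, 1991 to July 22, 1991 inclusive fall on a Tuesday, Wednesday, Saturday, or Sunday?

21

June 16, 1991 is a Sunday.
That's 37 days from start to end, counting both.
37 = 7 × 5 + 2, so there are 5 full weeks plus 2 extra days.
Each full week contributes 4 days from the set (Tue, Wed, Sat, Sun): 5 × 4 = 20.
The 2 extra days are Sunday, Monday — 1 of them qualifies.
Total: 20 + 1 = 21.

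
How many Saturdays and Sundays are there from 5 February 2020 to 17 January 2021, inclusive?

5 February 2020 is a Wednesday.
That's 348 days from start to end, counting both.
348 = 7 × 49 + 5, so there are 49 full weeks plus 5 extra days.
Each full week contributes 2 weekend days (Sat, Sun): 49 × 2 = 98.
The 5 extra days are Wed, Thu, Fri, Sat, Sun — 2 of them qualify.
Total: 98 + 2 = 100.

100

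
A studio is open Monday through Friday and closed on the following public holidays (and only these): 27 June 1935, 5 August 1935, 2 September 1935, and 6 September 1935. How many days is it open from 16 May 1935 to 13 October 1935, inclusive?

16 May 1935 is a Thursday.
That's 151 days from start to end, counting both.
151 = 7 × 21 + 4, so there are 21 full weeks plus 4 extra days.
Each full week contributes 5 weekdays (Mon–Fri): 21 × 5 = 105.
The 4 extra days are Thu, Fri, Sat, Sun — 2 of them qualify.
Total: 105 + 2 = 107.
Holidays: 27 June 1935 (Thu); 5 August 1935 (Mon); 2 September 1935 (Mon); 6 September 1935 (Fri).
All 4 holidays fall on weekdays, so subtract 4.
Business days: 107 − 4 = 103.

103 working days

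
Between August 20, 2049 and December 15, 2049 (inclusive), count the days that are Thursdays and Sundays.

August 20, 2049 is a Friday.
That's 118 days from start to end, counting both.
118 = 7 × 16 + 6, so there are 16 full weeks plus 6 extra days.
Each full week contributes 2 days from the set (Thu, Sun): 16 × 2 = 32.
The 6 extra days are Fri, Sat, Sun, Mon, Tue, Wed — 1 of them qualifies.
Total: 32 + 1 = 33.

33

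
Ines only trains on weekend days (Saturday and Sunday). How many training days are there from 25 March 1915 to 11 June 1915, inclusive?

25 March 1915 is a Thursday.
From 25 March 1915 to 11 June 1915 is 79 days inclusive.
79 = 7 × 11 + 2, so there are 11 full weeks plus 2 extra days.
Each full week contributes 2 weekend days (Sat, Sun): 11 × 2 = 22.
The 2 extra days are Thu, Fri — none qualify.
Total: 22 + 0 = 22.

22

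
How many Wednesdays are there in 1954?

52

1 January 1954 is a Friday.
The range spans 365 days (inclusive of both endpoints).
365 = 7 × 52 + 1, so there are 52 full weeks plus 1 extra day.
Each full week contributes one Wednesday: 52 so far.
The 1 extra day is Fri — none qualify.
Total: 52 + 0 = 52.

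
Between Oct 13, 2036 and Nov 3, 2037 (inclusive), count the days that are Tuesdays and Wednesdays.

111

Oct 13, 2036 is a Monday.
From Oct 13, 2036 to Nov 3, 2037 is 387 days inclusive.
387 = 7 × 55 + 2, so there are 55 full weeks plus 2 extra days.
Each full week contributes 2 days from the set (Tue, Wed): 55 × 2 = 110.
The 2 extra days are Mon, Tue — 1 of them qualifies.
Total: 110 + 1 = 111.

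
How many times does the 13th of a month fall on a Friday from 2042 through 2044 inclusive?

5

Friday-the-13ths by year:
2042: Jun
2043: Feb, Mar, Nov
2044: May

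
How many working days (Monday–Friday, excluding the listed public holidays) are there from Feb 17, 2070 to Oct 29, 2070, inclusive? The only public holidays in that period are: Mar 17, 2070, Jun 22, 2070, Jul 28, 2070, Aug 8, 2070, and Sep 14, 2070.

180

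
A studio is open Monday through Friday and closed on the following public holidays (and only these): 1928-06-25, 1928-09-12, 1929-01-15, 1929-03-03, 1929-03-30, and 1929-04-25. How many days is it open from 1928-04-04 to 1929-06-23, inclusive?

314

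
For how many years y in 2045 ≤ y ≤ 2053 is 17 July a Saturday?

1

Day of week of July 17 in each year:
2045: Mon, 2046: Tue, 2047: Wed, 2048: Fri, 2049: Sat ✓, 2050: Sun, 2051: Mon, 2052: Wed, 2053: Thu
Saturdays: 2049.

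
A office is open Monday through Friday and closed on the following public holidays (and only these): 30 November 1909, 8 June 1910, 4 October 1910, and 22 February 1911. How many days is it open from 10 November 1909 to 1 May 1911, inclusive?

380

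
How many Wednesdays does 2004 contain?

52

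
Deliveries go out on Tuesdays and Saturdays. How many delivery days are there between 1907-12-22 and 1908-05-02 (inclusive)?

38

1907-12-22 is a Sunday.
The range spans 133 days (inclusive of both endpoints).
133 = 7 × 19, so the span is exactly 19 full weeks.
Each full week contributes 2 days from the set (Tue, Sat): 19 × 2 = 38.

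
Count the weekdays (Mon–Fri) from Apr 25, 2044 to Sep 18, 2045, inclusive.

366

Apr 25, 2044 is a Monday.
That's 512 days from start to end, counting both.
512 = 7 × 73 + 1, so there are 73 full weeks plus 1 extra day.
Each full week contributes 5 weekdays (Mon–Fri): 73 × 5 = 365.
The 1 extra day is Mon — 1 of them qualifies.
Total: 365 + 1 = 366.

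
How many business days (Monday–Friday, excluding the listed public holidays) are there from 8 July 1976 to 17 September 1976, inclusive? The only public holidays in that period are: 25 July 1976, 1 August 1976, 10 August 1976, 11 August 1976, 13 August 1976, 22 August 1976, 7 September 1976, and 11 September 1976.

8 July 1976 is a Thursday.
From 8 July 1976 to 17 September 1976 is 72 days inclusive.
72 = 7 × 10 + 2, so there are 10 full weeks plus 2 extra days.
Each full week contributes 5 weekdays (Mon–Fri): 10 × 5 = 50.
The 2 extra days are Thu, Fri — 2 of them qualify.
Total: 50 + 2 = 52.
Holidays: 25 July 1976 (Sun); 1 August 1976 (Sun); 10 August 1976 (Tue); 11 August 1976 (Wed); 13 August 1976 (Fri); 22 August 1976 (Sun); 7 September 1976 (Tue); 11 September 1976 (Sat).
4 of the 8 holidays fall on weekdays; the rest are weekends and were already excluded.
Business days: 52 − 4 = 48.

48 business days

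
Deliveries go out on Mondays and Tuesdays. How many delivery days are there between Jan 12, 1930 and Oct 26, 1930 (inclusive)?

Jan 12, 1930 is a Sunday.
The range spans 288 days (inclusive of both endpoints).
288 = 7 × 41 + 1, so there are 41 full weeks plus 1 extra day.
Each full week contributes 2 days from the set (Mon, Tue): 41 × 2 = 82.
The 1 extra day is Sun — none qualify.
Total: 82 + 0 = 82.

82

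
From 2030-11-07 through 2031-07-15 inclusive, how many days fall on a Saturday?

36 Saturdays

2030-11-07 is a Thursday.
The range spans 251 days (inclusive of both endpoints).
251 = 7 × 35 + 6, so there are 35 full weeks plus 6 extra days.
Each full week contributes one Saturday: 35 so far.
The 6 extra days are Thu, Fri, Sat, Sun, Mon, Tue — 1 of them qualifies.
Total: 35 + 1 = 36.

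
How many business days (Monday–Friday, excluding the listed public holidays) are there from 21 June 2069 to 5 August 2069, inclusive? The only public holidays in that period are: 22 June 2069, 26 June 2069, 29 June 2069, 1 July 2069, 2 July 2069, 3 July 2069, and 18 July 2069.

27

21 June 2069 is a Friday.
That's 46 days from start to end, counting both.
46 = 7 × 6 + 4, so there are 6 full weeks plus 4 extra days.
Each full week contributes 5 weekdays (Mon–Fri): 6 × 5 = 30.
The 4 extra days are Fri, Sat, Sun, Mon — 2 of them qualify.
Total: 30 + 2 = 32.
Holidays: 22 June 2069 (Sat); 26 June 2069 (Wed); 29 June 2069 (Sat); 1 July 2069 (Mon); 2 July 2069 (Tue); 3 July 2069 (Wed); 18 July 2069 (Thu).
5 of the 7 holidays fall on weekdays; the rest are weekends and were already excluded.
Business days: 32 − 5 = 27.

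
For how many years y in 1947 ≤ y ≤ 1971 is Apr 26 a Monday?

Day of week of April 26 in each year:
1947: Sat, 1948: Mon ✓, 1949: Tue, 1950: Wed, 1951: Thu, 1952: Sat, 1953: Sun, 1954: Mon ✓, 1955: Tue, 1956: Thu, 1957: Fri, 1958: Sat, 1959: Sun, 1960: Tue, 1961: Wed, 1962: Thu, 1963: Fri, 1964: Sun, 1965: Mon ✓, 1966: Tue, 1967: Wed, 1968: Fri, 1969: Sat, 1970: Sun, 1971: Mon ✓
Mondays: 1948, 1954, 1965, 1971.

4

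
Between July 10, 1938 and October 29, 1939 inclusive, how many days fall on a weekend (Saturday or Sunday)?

137

July 10, 1938 is a Sunday.
The range spans 477 days (inclusive of both endpoints).
477 = 7 × 68 + 1, so there are 68 full weeks plus 1 extra day.
Each full week contributes 2 weekend days (Sat, Sun): 68 × 2 = 136.
The 1 extra day is Sunday — 1 of them qualifies.
Total: 136 + 1 = 137.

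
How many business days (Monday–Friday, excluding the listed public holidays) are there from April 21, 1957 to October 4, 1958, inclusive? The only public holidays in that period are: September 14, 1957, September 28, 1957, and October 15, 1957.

April 21, 1957 is a Sunday.
From April 21, 1957 to October 4, 1958 is 532 days inclusive.
532 = 7 × 76, so the span is exactly 76 full weeks.
Each full week contributes 5 weekdays (Mon–Fri): 76 × 5 = 380.
Total: 380.
Holidays: September 14, 1957 (Sat); September 28, 1957 (Sat); October 15, 1957 (Tue).
1 of the 3 holidays fall on weekdays; the rest are weekends and were already excluded.
Business days: 380 − 1 = 379.

379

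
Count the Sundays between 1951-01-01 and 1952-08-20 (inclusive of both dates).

1951-01-01 is a Monday.
The range spans 598 days (inclusive of both endpoints).
598 = 7 × 85 + 3, so there are 85 full weeks plus 3 extra days.
Each full week contributes one Sunday: 85 so far.
The 3 extra days are Mon, Tue, Wed — none qualify.
Total: 85 + 0 = 85.

85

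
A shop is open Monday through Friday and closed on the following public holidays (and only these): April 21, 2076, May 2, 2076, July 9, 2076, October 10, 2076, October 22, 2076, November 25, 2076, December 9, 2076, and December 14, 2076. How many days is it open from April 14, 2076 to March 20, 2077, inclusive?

238 business days

April 14, 2076 is a Tuesday.
That's 341 days from start to end, counting both.
341 = 7 × 48 + 5, so there are 48 full weeks plus 5 extra days.
Each full week contributes 5 weekdays (Mon–Fri): 48 × 5 = 240.
The 5 extra days are Tue, Wed, Thu, Fri, Sat — 4 of them qualify.
Total: 240 + 4 = 244.
Holidays: April 21, 2076 (Tue); May 2, 2076 (Sat); July 9, 2076 (Thu); October 10, 2076 (Sat); October 22, 2076 (Thu); November 25, 2076 (Wed); December 9, 2076 (Wed); December 14, 2076 (Mon).
6 of the 8 holidays fall on weekdays; the rest are weekends and were already excluded.
Business days: 244 − 6 = 238.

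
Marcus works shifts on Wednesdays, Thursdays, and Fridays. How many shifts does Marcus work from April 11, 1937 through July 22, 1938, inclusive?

201

April 11, 1937 is a Sunday.
That's 468 days from start to end, counting both.
468 = 7 × 66 + 6, so there are 66 full weeks plus 6 extra days.
Each full week contributes 3 days from the set (Wed, Thu, Fri): 66 × 3 = 198.
The 6 extra days are Sun, Mon, Tue, Wed, Thu, Fri — 3 of them qualify.
Total: 198 + 3 = 201.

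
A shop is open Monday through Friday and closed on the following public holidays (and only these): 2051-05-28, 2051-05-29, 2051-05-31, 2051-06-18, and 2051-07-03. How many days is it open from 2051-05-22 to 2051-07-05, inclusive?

30 business days

2051-05-22 is a Monday.
From 2051-05-22 to 2051-07-05 is 45 days inclusive.
45 = 7 × 6 + 3, so there are 6 full weeks plus 3 extra days.
Each full week contributes 5 weekdays (Mon–Fri): 6 × 5 = 30.
The 3 extra days are Mon, Tue, Wed — 3 of them qualify.
Total: 30 + 3 = 33.
Holidays: 2051-05-28 (Sun); 2051-05-29 (Mon); 2051-05-31 (Wed); 2051-06-18 (Sun); 2051-07-03 (Mon).
3 of the 5 holidays fall on weekdays; the rest are weekends and were already excluded.
Business days: 33 − 3 = 30.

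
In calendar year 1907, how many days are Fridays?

1 January 1907 is a Tuesday.
From 1 January 1907 to 31 December 1907 is 365 days inclusive.
365 = 7 × 52 + 1, so there are 52 full weeks plus 1 extra day.
Each full week contributes one Friday: 52 so far.
The 1 extra day is Tuesday — none qualify.
Total: 52 + 0 = 52.

52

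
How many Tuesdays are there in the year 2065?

52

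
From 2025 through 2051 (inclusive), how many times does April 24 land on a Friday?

4

Day of week of April 24 in each year:
2025: Thu, 2026: Fri ✓, 2027: Sat, 2028: Mon, 2029: Tue, 2030: Wed, 2031: Thu, 2032: Sat, 2033: Sun, 2034: Mon, 2035: Tue, 2036: Thu, 2037: Fri ✓, 2038: Sat, 2039: Sun, 2040: Tue, 2041: Wed, 2042: Thu, 2043: Fri ✓, 2044: Sun, 2045: Mon, 2046: Tue, 2047: Wed, 2048: Fri ✓, 2049: Sat, 2050: Sun, 2051: Mon
Fridays: 2026, 2037, 2043, 2048.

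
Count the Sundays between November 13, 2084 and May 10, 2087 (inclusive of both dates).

129 Sundays

November 13, 2084 is a Monday.
That's 909 days from start to end, counting both.
909 = 7 × 129 + 6, so there are 129 full weeks plus 6 extra days.
Each full week contributes one Sunday: 129 so far.
The 6 extra days are Monday, Tuesday, Wednesday, Thursday, Friday, Saturday — none qualify.
Total: 129 + 0 = 129.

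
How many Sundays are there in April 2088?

4

2088-04-01 is a Thursday.
From 2088-04-01 to 2088-04-30 is 30 days inclusive.
30 = 7 × 4 + 2, so there are 4 full weeks plus 2 extra days.
Each full week contributes one Sunday: 4 so far.
The 2 extra days are Thu, Fri — none qualify.
Total: 4 + 0 = 4.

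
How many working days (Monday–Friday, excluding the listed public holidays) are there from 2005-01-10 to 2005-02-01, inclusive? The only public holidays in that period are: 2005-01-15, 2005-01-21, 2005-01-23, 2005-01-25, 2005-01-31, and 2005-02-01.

2005-01-10 is a Monday.
The range spans 23 days (inclusive of both endpoints).
23 = 7 × 3 + 2, so there are 3 full weeks plus 2 extra days.
Each full week contributes 5 weekdays (Mon–Fri): 3 × 5 = 15.
The 2 extra days are Monday, Tuesday — 2 of them qualify.
Total: 15 + 2 = 17.
Holidays: 2005-01-15 (Sat); 2005-01-21 (Fri); 2005-01-23 (Sun); 2005-01-25 (Tue); 2005-01-31 (Mon); 2005-02-01 (Tue).
4 of the 6 holidays fall on weekdays; the rest are weekends and were already excluded.
Business days: 17 − 4 = 13.

13 working days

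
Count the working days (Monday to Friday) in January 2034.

22

Jan 1, 2034 is a Sunday.
That's 31 days from start to end, counting both.
31 = 7 × 4 + 3, so there are 4 full weeks plus 3 extra days.
Each full week contributes 5 weekdays (Mon–Fri): 4 × 5 = 20.
The 3 extra days are Sun, Mon, Tue — 2 of them qualify.
Total: 20 + 2 = 22.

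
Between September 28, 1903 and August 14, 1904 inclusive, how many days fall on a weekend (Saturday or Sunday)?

September 28, 1903 is a Monday.
From September 28, 1903 to August 14, 1904 is 322 days inclusive.
322 = 7 × 46, so the span is exactly 46 full weeks.
Each full week contributes 2 weekend days (Sat, Sun): 46 × 2 = 92.
Total: 92.

92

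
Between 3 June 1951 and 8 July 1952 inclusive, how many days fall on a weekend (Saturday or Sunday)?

3 June 1951 is a Sunday.
The range spans 402 days (inclusive of both endpoints).
402 = 7 × 57 + 3, so there are 57 full weeks plus 3 extra days.
Each full week contributes 2 weekend days (Sat, Sun): 57 × 2 = 114.
The 3 extra days are Sun, Mon, Tue — 1 of them qualifies.
Total: 114 + 1 = 115.

115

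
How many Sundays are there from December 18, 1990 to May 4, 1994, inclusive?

176

December 18, 1990 is a Tuesday.
The range spans 1234 days (inclusive of both endpoints).
1234 = 7 × 176 + 2, so there are 176 full weeks plus 2 extra days.
Each full week contributes one Sunday: 176 so far.
The 2 extra days are Tuesday, Wednesday — none qualify.
Total: 176 + 0 = 176.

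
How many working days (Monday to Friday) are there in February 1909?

Feb 1, 1909 is a Monday.
From Feb 1, 1909 to Feb 28, 1909 is 28 days inclusive.
28 = 7 × 4, so the span is exactly 4 full weeks.
Each full week contributes 5 weekdays (Mon–Fri): 4 × 5 = 20.

20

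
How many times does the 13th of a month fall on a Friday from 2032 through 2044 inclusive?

Friday-the-13ths by year:
2032: Feb, Aug
2033: May
2034: Jan, Oct
2035: Apr, Jul
2036: Jun
2037: Feb, Mar, Nov
2038: Aug
2039: May
2040: Jan, Apr, Jul
2041: Sep, Dec
2042: Jun
2043: Feb, Mar, Nov
2044: May

23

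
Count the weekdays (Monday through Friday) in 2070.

261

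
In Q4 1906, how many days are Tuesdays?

13

1906-10-01 is a Monday.
That's 92 days from start to end, counting both.
92 = 7 × 13 + 1, so there are 13 full weeks plus 1 extra day.
Each full week contributes one Tuesday: 13 so far.
The 1 extra day is Monday — none qualify.
Total: 13 + 0 = 13.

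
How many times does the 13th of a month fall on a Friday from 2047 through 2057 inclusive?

Friday-the-13ths by year:
2047: Sep, Dec
2048: Mar, Nov
2049: Aug
2050: May
2051: Jan, Oct
2052: Sep, Dec
2053: Jun
2054: Feb, Mar, Nov
2055: Aug
2056: Oct
2057: Apr, Jul

18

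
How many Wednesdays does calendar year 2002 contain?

2002-01-01 is a Tuesday.
The range spans 365 days (inclusive of both endpoints).
365 = 7 × 52 + 1, so there are 52 full weeks plus 1 extra day.
Each full week contributes one Wednesday: 52 so far.
The 1 extra day is Tuesday — none qualify.
Total: 52 + 0 = 52.

52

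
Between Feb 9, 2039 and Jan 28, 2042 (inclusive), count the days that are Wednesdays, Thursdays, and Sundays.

465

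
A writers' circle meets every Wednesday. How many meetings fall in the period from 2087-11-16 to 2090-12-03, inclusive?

159 Wednesdays

2087-11-16 is a Sunday.
The range spans 1114 days (inclusive of both endpoints).
1114 = 7 × 159 + 1, so there are 159 full weeks plus 1 extra day.
Each full week contributes one Wednesday: 159 so far.
The 1 extra day is Sunday — none qualify.
Total: 159 + 0 = 159.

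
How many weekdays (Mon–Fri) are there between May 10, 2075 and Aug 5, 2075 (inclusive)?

62

May 10, 2075 is a Friday.
From May 10, 2075 to Aug 5, 2075 is 88 days inclusive.
88 = 7 × 12 + 4, so there are 12 full weeks plus 4 extra days.
Each full week contributes 5 weekdays (Mon–Fri): 12 × 5 = 60.
The 4 extra days are Friday, Saturday, Sunday, Monday — 2 of them qualify.
Total: 60 + 2 = 62.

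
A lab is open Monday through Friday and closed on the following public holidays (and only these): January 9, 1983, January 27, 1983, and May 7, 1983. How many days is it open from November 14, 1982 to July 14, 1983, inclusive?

173 business days

November 14, 1982 is a Sunday.
The range spans 243 days (inclusive of both endpoints).
243 = 7 × 34 + 5, so there are 34 full weeks plus 5 extra days.
Each full week contributes 5 weekdays (Mon–Fri): 34 × 5 = 170.
The 5 extra days are Sunday, Monday, Tuesday, Wednesday, Thursday — 4 of them qualify.
Total: 170 + 4 = 174.
Holidays: January 9, 1983 (Sun); January 27, 1983 (Thu); May 7, 1983 (Sat).
1 of the 3 holidays fall on weekdays; the rest are weekends and were already excluded.
Business days: 174 − 1 = 173.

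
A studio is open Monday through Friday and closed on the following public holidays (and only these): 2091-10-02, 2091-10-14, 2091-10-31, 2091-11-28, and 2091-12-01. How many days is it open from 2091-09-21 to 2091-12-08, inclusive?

2091-09-21 is a Friday.
The range spans 79 days (inclusive of both endpoints).
79 = 7 × 11 + 2, so there are 11 full weeks plus 2 extra days.
Each full week contributes 5 weekdays (Mon–Fri): 11 × 5 = 55.
The 2 extra days are Friday, Saturday — 1 of them qualifies.
Total: 55 + 1 = 56.
Holidays: 2091-10-02 (Tue); 2091-10-14 (Sun); 2091-10-31 (Wed); 2091-11-28 (Wed); 2091-12-01 (Sat).
3 of the 5 holidays fall on weekdays; the rest are weekends and were already excluded.
Business days: 56 − 3 = 53.

53 working days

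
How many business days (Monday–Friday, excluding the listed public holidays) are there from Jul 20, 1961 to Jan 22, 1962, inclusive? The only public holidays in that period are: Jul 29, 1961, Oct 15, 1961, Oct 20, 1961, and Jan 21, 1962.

132

Jul 20, 1961 is a Thursday.
The range spans 187 days (inclusive of both endpoints).
187 = 7 × 26 + 5, so there are 26 full weeks plus 5 extra days.
Each full week contributes 5 weekdays (Mon–Fri): 26 × 5 = 130.
The 5 extra days are Thursday, Friday, Saturday, Sunday, Monday — 3 of them qualify.
Total: 130 + 3 = 133.
Holidays: Jul 29, 1961 (Sat); Oct 15, 1961 (Sun); Oct 20, 1961 (Fri); Jan 21, 1962 (Sun).
1 of the 4 holidays fall on weekdays; the rest are weekends and were already excluded.
Business days: 133 − 1 = 132.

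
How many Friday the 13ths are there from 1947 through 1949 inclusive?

4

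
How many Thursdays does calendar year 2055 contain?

52

January 1, 2055 is a Friday.
That's 365 days from start to end, counting both.
365 = 7 × 52 + 1, so there are 52 full weeks plus 1 extra day.
Each full week contributes one Thursday: 52 so far.
The 1 extra day is Friday — none qualify.
Total: 52 + 0 = 52.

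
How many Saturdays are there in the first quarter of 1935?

13

January 1, 1935 is a Tuesday.
The range spans 90 days (inclusive of both endpoints).
90 = 7 × 12 + 6, so there are 12 full weeks plus 6 extra days.
Each full week contributes one Saturday: 12 so far.
The 6 extra days are Tue, Wed, Thu, Fri, Sat, Sun — 1 of them qualifies.
Total: 12 + 1 = 13.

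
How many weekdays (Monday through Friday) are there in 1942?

261

January 1, 1942 is a Thursday.
That's 365 days from start to end, counting both.
365 = 7 × 52 + 1, so there are 52 full weeks plus 1 extra day.
Each full week contributes 5 weekdays (Mon–Fri): 52 × 5 = 260.
The 1 extra day is Thursday — 1 of them qualifies.
Total: 260 + 1 = 261.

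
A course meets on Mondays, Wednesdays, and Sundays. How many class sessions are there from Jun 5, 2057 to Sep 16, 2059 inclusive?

Jun 5, 2057 is a Tuesday.
From Jun 5, 2057 to Sep 16, 2059 is 834 days inclusive.
834 = 7 × 119 + 1, so there are 119 full weeks plus 1 extra day.
Each full week contributes 3 days from the set (Mon, Wed, Sun): 119 × 3 = 357.
The 1 extra day is Tue — none qualify.
Total: 357 + 0 = 357.

357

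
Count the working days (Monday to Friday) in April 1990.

21 weekdays

1 April 1990 is a Sunday.
The range spans 30 days (inclusive of both endpoints).
30 = 7 × 4 + 2, so there are 4 full weeks plus 2 extra days.
Each full week contributes 5 weekdays (Mon–Fri): 4 × 5 = 20.
The 2 extra days are Sun, Mon — 1 of them qualifies.
Total: 20 + 1 = 21.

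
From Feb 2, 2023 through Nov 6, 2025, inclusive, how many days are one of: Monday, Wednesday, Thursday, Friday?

Feb 2, 2023 is a Thursday.
From Feb 2, 2023 to Nov 6, 2025 is 1009 days inclusive.
1009 = 7 × 144 + 1, so there are 144 full weeks plus 1 extra day.
Each full week contributes 4 days from the set (Mon, Wed, Thu, Fri): 144 × 4 = 576.
The 1 extra day is Thu — 1 of them qualifies.
Total: 576 + 1 = 577.

577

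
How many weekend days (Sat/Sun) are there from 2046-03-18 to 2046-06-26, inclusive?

29

2046-03-18 is a Sunday.
From 2046-03-18 to 2046-06-26 is 101 days inclusive.
101 = 7 × 14 + 3, so there are 14 full weeks plus 3 extra days.
Each full week contributes 2 weekend days (Sat, Sun): 14 × 2 = 28.
The 3 extra days are Sunday, Monday, Tuesday — 1 of them qualifies.
Total: 28 + 1 = 29.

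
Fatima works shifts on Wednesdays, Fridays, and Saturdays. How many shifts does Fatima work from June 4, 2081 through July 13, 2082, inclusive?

174

June 4, 2081 is a Wednesday.
The range spans 405 days (inclusive of both endpoints).
405 = 7 × 57 + 6, so there are 57 full weeks plus 6 extra days.
Each full week contributes 3 days from the set (Wed, Fri, Sat): 57 × 3 = 171.
The 6 extra days are Wednesday, Thursday, Friday, Saturday, Sunday, Monday — 3 of them qualify.
Total: 171 + 3 = 174.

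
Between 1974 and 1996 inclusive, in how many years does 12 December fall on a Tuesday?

Day of week of December 12 in each year:
1974: Thu, 1975: Fri, 1976: Sun, 1977: Mon, 1978: Tue ✓, 1979: Wed, 1980: Fri, 1981: Sat, 1982: Sun, 1983: Mon, 1984: Wed, 1985: Thu, 1986: Fri, 1987: Sat, 1988: Mon, 1989: Tue ✓, 1990: Wed, 1991: Thu, 1992: Sat, 1993: Sun, 1994: Mon, 1995: Tue ✓, 1996: Thu
Tuesdays: 1978, 1989, 1995.

3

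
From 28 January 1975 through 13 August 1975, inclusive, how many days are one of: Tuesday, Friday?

28 January 1975 is a Tuesday.
From 28 January 1975 to 13 August 1975 is 198 days inclusive.
198 = 7 × 28 + 2, so there are 28 full weeks plus 2 extra days.
Each full week contributes 2 days from the set (Tue, Fri): 28 × 2 = 56.
The 2 extra days are Tue, Wed — 1 of them qualifies.
Total: 56 + 1 = 57.

57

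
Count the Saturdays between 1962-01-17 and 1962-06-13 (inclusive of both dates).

21 Saturdays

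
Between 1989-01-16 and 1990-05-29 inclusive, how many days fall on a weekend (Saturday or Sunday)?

1989-01-16 is a Monday.
From 1989-01-16 to 1990-05-29 is 499 days inclusive.
499 = 7 × 71 + 2, so there are 71 full weeks plus 2 extra days.
Each full week contributes 2 weekend days (Sat, Sun): 71 × 2 = 142.
The 2 extra days are Monday, Tuesday — none qualify.
Total: 142 + 0 = 142.

142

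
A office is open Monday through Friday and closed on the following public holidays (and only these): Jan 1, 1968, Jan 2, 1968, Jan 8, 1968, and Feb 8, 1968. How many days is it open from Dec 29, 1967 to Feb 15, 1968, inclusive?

31

Dec 29, 1967 is a Friday.
That's 49 days from start to end, counting both.
49 = 7 × 7, so the span is exactly 7 full weeks.
Each full week contributes 5 weekdays (Mon–Fri): 7 × 5 = 35.
Holidays: Jan 1, 1968 (Mon); Jan 2, 1968 (Tue); Jan 8, 1968 (Mon); Feb 8, 1968 (Thu).
All 4 holidays fall on weekdays, so subtract 4.
Business days: 35 − 4 = 31.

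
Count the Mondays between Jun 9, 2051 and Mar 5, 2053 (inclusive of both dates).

Jun 9, 2051 is a Friday.
The range spans 636 days (inclusive of both endpoints).
636 = 7 × 90 + 6, so there are 90 full weeks plus 6 extra days.
Each full week contributes one Monday: 90 so far.
The 6 extra days are Friday, Saturday, Sunday, Monday, Tuesday, Wednesday — 1 of them qualifies.
Total: 90 + 1 = 91.

91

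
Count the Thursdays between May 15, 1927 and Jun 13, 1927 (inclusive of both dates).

4

May 15, 1927 is a Sunday.
From May 15, 1927 to Jun 13, 1927 is 30 days inclusive.
30 = 7 × 4 + 2, so there are 4 full weeks plus 2 extra days.
Each full week contributes one Thursday: 4 so far.
The 2 extra days are Sunday, Monday — none qualify.
Total: 4 + 0 = 4.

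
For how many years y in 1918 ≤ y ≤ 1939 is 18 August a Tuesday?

3

Day of week of August 18 in each year:
1918: Sun, 1919: Mon, 1920: Wed, 1921: Thu, 1922: Fri, 1923: Sat, 1924: Mon, 1925: Tue ✓, 1926: Wed, 1927: Thu, 1928: Sat, 1929: Sun, 1930: Mon, 1931: Tue ✓, 1932: Thu, 1933: Fri, 1934: Sat, 1935: Sun, 1936: Tue ✓, 1937: Wed, 1938: Thu, 1939: Fri
Tuesdays: 1925, 1931, 1936.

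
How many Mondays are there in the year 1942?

52

1942-01-01 is a Thursday.
From 1942-01-01 to 1942-12-31 is 365 days inclusive.
365 = 7 × 52 + 1, so there are 52 full weeks plus 1 extra day.
Each full week contributes one Monday: 52 so far.
The 1 extra day is Thursday — none qualify.
Total: 52 + 0 = 52.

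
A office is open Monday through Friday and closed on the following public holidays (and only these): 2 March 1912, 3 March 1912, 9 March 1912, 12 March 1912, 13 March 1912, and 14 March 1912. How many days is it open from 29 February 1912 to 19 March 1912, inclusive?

11 business days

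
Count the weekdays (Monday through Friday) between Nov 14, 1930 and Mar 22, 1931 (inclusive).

91 weekdays

Nov 14, 1930 is a Friday.
That's 129 days from start to end, counting both.
129 = 7 × 18 + 3, so there are 18 full weeks plus 3 extra days.
Each full week contributes 5 weekdays (Mon–Fri): 18 × 5 = 90.
The 3 extra days are Friday, Saturday, Sunday — 1 of them qualifies.
Total: 90 + 1 = 91.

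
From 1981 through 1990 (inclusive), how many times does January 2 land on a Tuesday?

Day of week of January 2 in each year:
1981: Fri, 1982: Sat, 1983: Sun, 1984: Mon, 1985: Wed, 1986: Thu, 1987: Fri, 1988: Sat, 1989: Mon, 1990: Tue ✓
Tuesdays: 1990.

1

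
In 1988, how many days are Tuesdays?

52

1 January 1988 is a Friday.
That's 366 days from start to end, counting both.
366 = 7 × 52 + 2, so there are 52 full weeks plus 2 extra days.
Each full week contributes one Tuesday: 52 so far.
The 2 extra days are Fri, Sat — none qualify.
Total: 52 + 0 = 52.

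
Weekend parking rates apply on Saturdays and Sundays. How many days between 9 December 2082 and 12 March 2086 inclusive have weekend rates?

340

9 December 2082 is a Wednesday.
From 9 December 2082 to 12 March 2086 is 1190 days inclusive.
1190 = 7 × 170, so the span is exactly 170 full weeks.
Each full week contributes 2 weekend days (Sat, Sun): 170 × 2 = 340.
Total: 340.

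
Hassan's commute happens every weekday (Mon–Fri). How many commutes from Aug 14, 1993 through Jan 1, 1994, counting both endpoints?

Aug 14, 1993 is a Saturday.
The range spans 141 days (inclusive of both endpoints).
141 = 7 × 20 + 1, so there are 20 full weeks plus 1 extra day.
Each full week contributes 5 weekdays (Mon–Fri): 20 × 5 = 100.
The 1 extra day is Saturday — none qualify.
Total: 100 + 0 = 100.

100 weekdays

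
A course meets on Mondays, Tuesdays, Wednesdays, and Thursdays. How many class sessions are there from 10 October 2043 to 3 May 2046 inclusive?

10 October 2043 is a Saturday.
That's 937 days from start to end, counting both.
937 = 7 × 133 + 6, so there are 133 full weeks plus 6 extra days.
Each full week contributes 4 days from the set (Mon, Tue, Wed, Thu): 133 × 4 = 532.
The 6 extra days are Saturday, Sunday, Monday, Tuesday, Wednesday, Thursday — 4 of them qualify.
Total: 532 + 4 = 536.

536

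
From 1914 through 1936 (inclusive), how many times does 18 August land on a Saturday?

4

Day of week of August 18 in each year:
1914: Tue, 1915: Wed, 1916: Fri, 1917: Sat ✓, 1918: Sun, 1919: Mon, 1920: Wed, 1921: Thu, 1922: Fri, 1923: Sat ✓, 1924: Mon, 1925: Tue, 1926: Wed, 1927: Thu, 1928: Sat ✓, 1929: Sun, 1930: Mon, 1931: Tue, 1932: Thu, 1933: Fri, 1934: Sat ✓, 1935: Sun, 1936: Tue
Saturdays: 1917, 1923, 1928, 1934.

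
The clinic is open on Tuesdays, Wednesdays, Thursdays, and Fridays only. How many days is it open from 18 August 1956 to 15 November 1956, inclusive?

18 August 1956 is a Saturday.
The range spans 90 days (inclusive of both endpoints).
90 = 7 × 12 + 6, so there are 12 full weeks plus 6 extra days.
Each full week contributes 4 days from the set (Tue, Wed, Thu, Fri): 12 × 4 = 48.
The 6 extra days are Sat, Sun, Mon, Tue, Wed, Thu — 3 of them qualify.
Total: 48 + 3 = 51.

51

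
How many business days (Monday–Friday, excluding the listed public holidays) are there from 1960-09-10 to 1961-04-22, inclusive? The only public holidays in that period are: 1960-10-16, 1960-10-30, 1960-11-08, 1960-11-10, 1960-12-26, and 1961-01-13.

156

1960-09-10 is a Saturday.
That's 225 days from start to end, counting both.
225 = 7 × 32 + 1, so there are 32 full weeks plus 1 extra day.
Each full week contributes 5 weekdays (Mon–Fri): 32 × 5 = 160.
The 1 extra day is Sat — none qualify.
Total: 160 + 0 = 160.
Holidays: 1960-10-16 (Sun); 1960-10-30 (Sun); 1960-11-08 (Tue); 1960-11-10 (Thu); 1960-12-26 (Mon); 1961-01-13 (Fri).
4 of the 6 holidays fall on weekdays; the rest are weekends and were already excluded.
Business days: 160 − 4 = 156.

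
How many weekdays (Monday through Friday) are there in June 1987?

22 weekdays

1987-06-01 is a Monday.
From 1987-06-01 to 1987-06-30 is 30 days inclusive.
30 = 7 × 4 + 2, so there are 4 full weeks plus 2 extra days.
Each full week contributes 5 weekdays (Mon–Fri): 4 × 5 = 20.
The 2 extra days are Monday, Tuesday — 2 of them qualify.
Total: 20 + 2 = 22.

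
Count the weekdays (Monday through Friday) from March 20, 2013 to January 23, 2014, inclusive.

March 20, 2013 is a Wednesday.
From March 20, 2013 to January 23, 2014 is 310 days inclusive.
310 = 7 × 44 + 2, so there are 44 full weeks plus 2 extra days.
Each full week contributes 5 weekdays (Mon–Fri): 44 × 5 = 220.
The 2 extra days are Wednesday, Thursday — 2 of them qualify.
Total: 220 + 2 = 222.

222 weekdays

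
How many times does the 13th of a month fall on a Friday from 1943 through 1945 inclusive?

4

Friday-the-13ths by year:
1943: Aug
1944: Oct
1945: Apr, Jul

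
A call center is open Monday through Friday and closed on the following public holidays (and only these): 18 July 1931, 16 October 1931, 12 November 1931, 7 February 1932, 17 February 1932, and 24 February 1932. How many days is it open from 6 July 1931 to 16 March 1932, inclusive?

6 July 1931 is a Monday.
The range spans 255 days (inclusive of both endpoints).
255 = 7 × 36 + 3, so there are 36 full weeks plus 3 extra days.
Each full week contributes 5 weekdays (Mon–Fri): 36 × 5 = 180.
The 3 extra days are Mon, Tue, Wed — 3 of them qualify.
Total: 180 + 3 = 183.
Holidays: 18 July 1931 (Sat); 16 October 1931 (Fri); 12 November 1931 (Thu); 7 February 1932 (Sun); 17 February 1932 (Wed); 24 February 1932 (Wed).
4 of the 6 holidays fall on weekdays; the rest are weekends and were already excluded.
Business days: 183 − 4 = 179.

179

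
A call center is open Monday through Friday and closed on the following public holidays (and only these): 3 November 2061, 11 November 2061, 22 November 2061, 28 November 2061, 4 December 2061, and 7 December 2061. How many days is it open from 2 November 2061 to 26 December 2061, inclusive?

2 November 2061 is a Wednesday.
That's 55 days from start to end, counting both.
55 = 7 × 7 + 6, so there are 7 full weeks plus 6 extra days.
Each full week contributes 5 weekdays (Mon–Fri): 7 × 5 = 35.
The 6 extra days are Wednesday, Thursday, Friday, Saturday, Sunday, Monday — 4 of them qualify.
Total: 35 + 4 = 39.
Holidays: 3 November 2061 (Thu); 11 November 2061 (Fri); 22 November 2061 (Tue); 28 November 2061 (Mon); 4 December 2061 (Sun); 7 December 2061 (Wed).
5 of the 6 holidays fall on weekdays; the rest are weekends and were already excluded.
Business days: 39 − 5 = 34.

34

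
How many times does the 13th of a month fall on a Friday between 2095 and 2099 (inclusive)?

Friday-the-13ths by year:
2095: May
2096: Jan, Apr, Jul
2097: Sep, Dec
2098: Jun
2099: Feb, Mar, Nov

10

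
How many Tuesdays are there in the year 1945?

52

1945-01-01 is a Monday.
That's 365 days from start to end, counting both.
365 = 7 × 52 + 1, so there are 52 full weeks plus 1 extra day.
Each full week contributes one Tuesday: 52 so far.
The 1 extra day is Mon — none qualify.
Total: 52 + 0 = 52.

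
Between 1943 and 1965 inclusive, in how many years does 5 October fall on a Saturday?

Day of week of October 5 in each year:
1943: Tue, 1944: Thu, 1945: Fri, 1946: Sat ✓, 1947: Sun, 1948: Tue, 1949: Wed, 1950: Thu, 1951: Fri, 1952: Sun, 1953: Mon, 1954: Tue, 1955: Wed, 1956: Fri, 1957: Sat ✓, 1958: Sun, 1959: Mon, 1960: Wed, 1961: Thu, 1962: Fri, 1963: Sat ✓, 1964: Mon, 1965: Tue
Saturdays: 1946, 1957, 1963.

3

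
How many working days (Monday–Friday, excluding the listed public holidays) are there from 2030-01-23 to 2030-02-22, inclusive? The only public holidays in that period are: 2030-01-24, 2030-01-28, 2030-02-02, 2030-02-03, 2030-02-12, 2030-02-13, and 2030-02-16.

2030-01-23 is a Wednesday.
From 2030-01-23 to 2030-02-22 is 31 days inclusive.
31 = 7 × 4 + 3, so there are 4 full weeks plus 3 extra days.
Each full week contributes 5 weekdays (Mon–Fri): 4 × 5 = 20.
The 3 extra days are Wednesday, Thursday, Friday — 3 of them qualify.
Total: 20 + 3 = 23.
Holidays: 2030-01-24 (Thu); 2030-01-28 (Mon); 2030-02-02 (Sat); 2030-02-03 (Sun); 2030-02-12 (Tue); 2030-02-13 (Wed); 2030-02-16 (Sat).
4 of the 7 holidays fall on weekdays; the rest are weekends and were already excluded.
Business days: 23 − 4 = 19.

19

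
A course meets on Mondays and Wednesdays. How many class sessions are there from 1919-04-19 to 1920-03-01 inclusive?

1919-04-19 is a Saturday.
That's 318 days from start to end, counting both.
318 = 7 × 45 + 3, so there are 45 full weeks plus 3 extra days.
Each full week contributes 2 days from the set (Mon, Wed): 45 × 2 = 90.
The 3 extra days are Sat, Sun, Mon — 1 of them qualifies.
Total: 90 + 1 = 91.

91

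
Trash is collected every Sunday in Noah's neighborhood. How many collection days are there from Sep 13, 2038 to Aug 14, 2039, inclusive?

48 Sundays

Sep 13, 2038 is a Monday.
That's 336 days from start to end, counting both.
336 = 7 × 48, so the span is exactly 48 full weeks.
Each full week contributes one Sunday: 48 so far.
Total: 48.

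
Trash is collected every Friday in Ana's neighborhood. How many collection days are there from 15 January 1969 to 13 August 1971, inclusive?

15 January 1969 is a Wednesday.
The range spans 941 days (inclusive of both endpoints).
941 = 7 × 134 + 3, so there are 134 full weeks plus 3 extra days.
Each full week contributes one Friday: 134 so far.
The 3 extra days are Wednesday, Thursday, Friday — 1 of them qualifies.
Total: 134 + 1 = 135.

135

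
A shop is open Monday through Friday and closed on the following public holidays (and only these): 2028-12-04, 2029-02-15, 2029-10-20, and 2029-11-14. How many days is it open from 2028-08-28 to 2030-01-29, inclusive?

369

2028-08-28 is a Monday.
The range spans 520 days (inclusive of both endpoints).
520 = 7 × 74 + 2, so there are 74 full weeks plus 2 extra days.
Each full week contributes 5 weekdays (Mon–Fri): 74 × 5 = 370.
The 2 extra days are Monday, Tuesday — 2 of them qualify.
Total: 370 + 2 = 372.
Holidays: 2028-12-04 (Mon); 2029-02-15 (Thu); 2029-10-20 (Sat); 2029-11-14 (Wed).
3 of the 4 holidays fall on weekdays; the rest are weekends and were already excluded.
Business days: 372 − 3 = 369.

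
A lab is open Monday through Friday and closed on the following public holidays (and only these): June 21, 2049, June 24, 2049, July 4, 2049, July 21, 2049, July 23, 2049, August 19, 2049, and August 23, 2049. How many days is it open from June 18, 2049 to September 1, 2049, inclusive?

June 18, 2049 is a Friday.
The range spans 76 days (inclusive of both endpoints).
76 = 7 × 10 + 6, so there are 10 full weeks plus 6 extra days.
Each full week contributes 5 weekdays (Mon–Fri): 10 × 5 = 50.
The 6 extra days are Friday, Saturday, Sunday, Monday, Tuesday, Wednesday — 4 of them qualify.
Total: 50 + 4 = 54.
Holidays: June 21, 2049 (Mon); June 24, 2049 (Thu); July 4, 2049 (Sun); July 21, 2049 (Wed); July 23, 2049 (Fri); August 19, 2049 (Thu); August 23, 2049 (Mon).
6 of the 7 holidays fall on weekdays; the rest are weekends and were already excluded.
Business days: 54 − 6 = 48.

48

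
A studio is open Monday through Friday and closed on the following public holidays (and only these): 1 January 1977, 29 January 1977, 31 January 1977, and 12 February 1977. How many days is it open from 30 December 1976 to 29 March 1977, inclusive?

63

30 December 1976 is a Thursday.
The range spans 90 days (inclusive of both endpoints).
90 = 7 × 12 + 6, so there are 12 full weeks plus 6 extra days.
Each full week contributes 5 weekdays (Mon–Fri): 12 × 5 = 60.
The 6 extra days are Thursday, Friday, Saturday, Sunday, Monday, Tuesday — 4 of them qualify.
Total: 60 + 4 = 64.
Holidays: 1 January 1977 (Sat); 29 January 1977 (Sat); 31 January 1977 (Mon); 12 February 1977 (Sat).
1 of the 4 holidays fall on weekdays; the rest are weekends and were already excluded.
Business days: 64 − 1 = 63.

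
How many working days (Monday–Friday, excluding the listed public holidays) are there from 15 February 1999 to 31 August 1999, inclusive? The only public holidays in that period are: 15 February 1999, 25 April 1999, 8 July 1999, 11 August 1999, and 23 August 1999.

138 working days

15 February 1999 is a Monday.
The range spans 198 days (inclusive of both endpoints).
198 = 7 × 28 + 2, so there are 28 full weeks plus 2 extra days.
Each full week contributes 5 weekdays (Mon–Fri): 28 × 5 = 140.
The 2 extra days are Mon, Tue — 2 of them qualify.
Total: 140 + 2 = 142.
Holidays: 15 February 1999 (Mon); 25 April 1999 (Sun); 8 July 1999 (Thu); 11 August 1999 (Wed); 23 August 1999 (Mon).
4 of the 5 holidays fall on weekdays; the rest are weekends and were already excluded.
Business days: 142 − 4 = 138.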